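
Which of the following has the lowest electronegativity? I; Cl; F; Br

F is in period 2, group 17; Cl is in period 3, group 17; Br is in period 4, group 17; I is in period 5, group 17.
Smaller atoms with higher effective nuclear charge are more electronegative.
All are in group 17, so electronegativity increases up the group.
The lowest electronegativity among these belongs to I.

I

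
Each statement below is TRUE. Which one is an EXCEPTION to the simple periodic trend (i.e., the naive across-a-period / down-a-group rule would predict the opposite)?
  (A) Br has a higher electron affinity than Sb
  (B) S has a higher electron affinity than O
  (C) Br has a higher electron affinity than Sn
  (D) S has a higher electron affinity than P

(B)

The general trend: electron affinity increases across a period and decreases down a group.
(A) Br (period 4, group 17) vs Sb (period 5, group 15): the stated order agrees with the simple trend.
(B) S (period 3, group 16) vs O (period 2, group 16): the stated order contradicts the simple trend.
(C) Br (period 4, group 17) vs Sn (period 5, group 14): the stated order agrees with the simple trend.
(D) S (period 3, group 16) vs P (period 3, group 15): the stated order agrees with the simple trend.
The exception is (B): the compact 2p subshell of O repels the added electron more than S's larger 3p does.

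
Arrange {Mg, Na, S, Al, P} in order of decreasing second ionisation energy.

Na, S, P, Al, Mg

The second ionization energy removes an electron from the +1 ion. For each element: Mg⁺ still has 1 valence electron; Na⁺ is the bare [Ne] core; S⁺ still has 5 valence electrons; Al⁺ still has 2 valence electrons; P⁺ still has 4 valence electrons.
Core electrons are held far more tightly than valence electrons, so Na tops the IE_2 order.
Valence configurations: Mg⁺ [Ne]3s¹, S⁺ [Ne]3s²3p³, Al⁺ [Ne]3s², P⁺ [Ne]3s²3p².
Tabulated IE_2 (kJ/mol): Mg 1451, Na 4562, S 2252, Al 1817, P 1907.
Putting it together, IE_2: Mg < Al < P < S < Na.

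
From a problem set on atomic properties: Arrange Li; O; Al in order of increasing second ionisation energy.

Al < O < Li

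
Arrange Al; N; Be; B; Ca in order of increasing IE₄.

Consider each +3 ion: Al³⁺ is the bare [Ne] core; N³⁺ still has 2 valence electrons; Be³⁺ is already 1 electron into the core; B³⁺ is the bare [He] core; Ca³⁺ is already 1 electron into the core.
Usually core removal costs more than valence removal, but here the competition is close: a tightly held n=2 valence electron can cost more to remove than an n=3 core electron, so the actual values have to decide it.
The numbers (kJ/mol): Al 11577, N 7475, Be 21007, B 25026, Ca 6491.
Hence IE_4: Ca < N < Al < Be < B.

Ca, N, Al, Be, B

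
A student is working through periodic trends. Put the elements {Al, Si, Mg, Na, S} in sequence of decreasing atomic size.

Na > Mg > Al > Si > S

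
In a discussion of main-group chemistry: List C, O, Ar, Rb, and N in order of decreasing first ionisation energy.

IE₁ increases left→right with effective nuclear charge and decreases top→bottom as the valence shell moves farther out.
Neither a single period nor a single group — weigh both effects.
C > Rb: relative to Rb, both the across-period and down-group shifts push C's first ionization energy up.
O > C: both are in period 2; the period trend gives O the larger value.
N > O: this pair runs against the simple trend — see the exception note.
Ar > N: the two effects oppose for this pair; the across-period effect wins (1521 vs 1402 kJ/mol).
Note the exception: N has a higher first ionization energy than O, contrary to the simple trend — pairing an electron in O's 2p⁴ costs repulsion energy, so O ionizes more easily than half-filled N (2p³).
Tabulated first ionization energy (kJ/mol): C 1086, N 1402, O 1314, Ar 1521, Rb 403.
So from highest to lowest: Ar > N > O > C > Rb.

Ar, N, O, C, Rb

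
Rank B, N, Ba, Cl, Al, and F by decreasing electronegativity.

F > Cl > N > B > Al > Ba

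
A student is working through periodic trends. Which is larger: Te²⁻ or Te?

Te²⁻

Forming Te²⁻ adds 2 electrons to Te. More electron–electron repulsion in the same shell, with unchanged nuclear charge, lets the cloud expand.
An anion is larger than its parent atom: Te²⁻ > Te.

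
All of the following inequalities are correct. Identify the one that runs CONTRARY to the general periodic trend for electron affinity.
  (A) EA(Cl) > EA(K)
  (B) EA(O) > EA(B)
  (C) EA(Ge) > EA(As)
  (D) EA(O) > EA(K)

The general trend: electron affinity increases across a period and decreases down a group.
(A) Cl (period 3, group 17) vs K (period 4, group 1): the stated order agrees with the simple trend.
(B) O (period 2, group 16) vs B (period 2, group 13): the stated order agrees with the simple trend.
(C) Ge (period 4, group 14) vs As (period 4, group 15): the stated order contradicts the simple trend.
(D) O (period 2, group 16) vs K (period 4, group 1): the stated order agrees with the simple trend.
The exception is (C): adding an electron to As's half-filled 4p³ is unfavourable, so Ge (4p²) has the more exothermic EA.

(C)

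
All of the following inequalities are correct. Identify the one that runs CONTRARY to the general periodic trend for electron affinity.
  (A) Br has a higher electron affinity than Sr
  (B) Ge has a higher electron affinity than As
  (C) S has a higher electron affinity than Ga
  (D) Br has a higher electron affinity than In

(B)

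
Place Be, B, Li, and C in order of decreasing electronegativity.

Li is in period 2, group 1; Be is in period 2, group 2; B is in period 2, group 13; C is in period 2, group 14.
Smaller atoms with higher effective nuclear charge are more electronegative.
All lie in period 2, so electronegativity increases left to right.
So from highest to lowest: C > B > Be > Li.

C > B > Be > Li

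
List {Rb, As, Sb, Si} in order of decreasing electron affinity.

Si > Sb > As > Rb

Si is in period 3, group 14; As is in period 4, group 15; Rb is in period 5, group 1; Sb is in period 5, group 15.
Adding an electron releases more energy for atoms nearer the top right (short of the noble gases).
These span different periods and groups, so the two trends combine.
As > Rb: both effects reinforce here, so As is clearly the higher of the two.
Sb > As: this pair runs against the simple trend — see the exception note.
Si > Sb: period and group pull opposite ways; the down-group shift dominates (134 vs 103 kJ/mol).
Note the exception: Sb has a higher electron affinity than As, contrary to the simple trend — both are half-filled np³, but the pairing/repulsion penalty for the added electron shrinks as the p orbitals become larger and more diffuse down the group, and for Sb that outweighs the weaker nuclear attraction.
Tabulated electron affinity (kJ/mol): Si 134, As 78, Rb 47, Sb 103.
So from highest to lowest: Si > Sb > As > Rb.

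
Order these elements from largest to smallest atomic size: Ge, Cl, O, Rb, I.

Rb > I > Ge > Cl > O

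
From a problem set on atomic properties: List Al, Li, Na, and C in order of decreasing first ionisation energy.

Removing the outermost electron gets harder across a period and easier down a group.
Here both period and group differ, so the two effects have to be weighed against each other.
Li > Na: they share group 1; the group trend gives Li the larger value.
Al > Li: the two effects oppose for this pair; the across-period effect wins (578 vs 520 kJ/mol).
C > Al: relative to Al, both the across-period and down-group shifts push C's first ionization energy up.
For reference (kJ/mol): Li 520, C 1086, Na 496, Al 578.
So from highest to lowest: C > Al > Li > Na.

C > Al > Li > Na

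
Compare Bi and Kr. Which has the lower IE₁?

Across a period the outer electron is held more tightly (higher IE₁); down a group it sits in a higher shell, more shielded, and comes off more easily.
Here both period and group differ, so the two effects have to be weighed against each other.
Kr > Bi: both effects reinforce here, so Kr is clearly the higher of the two.
For reference (kJ/mol): Kr 1351, Bi 703.
So Bi has the lower IE₁ (Bi < Kr).

Bi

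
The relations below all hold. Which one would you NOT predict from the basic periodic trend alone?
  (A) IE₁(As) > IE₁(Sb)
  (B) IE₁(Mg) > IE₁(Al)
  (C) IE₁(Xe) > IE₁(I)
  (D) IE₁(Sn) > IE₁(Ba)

(B)

The general trend: first ionisation energy increases across a period and decreases down a group.
(A) As (period 4, group 15) vs Sb (period 5, group 15): the stated order agrees with the simple trend.
(B) Mg (period 3, group 2) vs Al (period 3, group 13): the stated order contradicts the simple trend.
(C) Xe (period 5, group 18) vs I (period 5, group 17): the stated order agrees with the simple trend.
(D) Sn (period 5, group 14) vs Ba (period 6, group 2): the stated order agrees with the simple trend.
The exception is (B): Al's single 3p electron is easier to remove than one from Mg's filled 3s².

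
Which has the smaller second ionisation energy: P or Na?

Consider each +1 ion: P⁺ still has 4 valence electrons; Na⁺ is the bare [Ne] core.
Breaking into a closed-shell core is much more expensive than removing a leftover valence electron — Na has the largest IE_2 here.
The numbers (kJ/mol): P 1907, Na 4562.
So the second ionization energies run P < Na.

P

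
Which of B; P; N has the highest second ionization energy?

N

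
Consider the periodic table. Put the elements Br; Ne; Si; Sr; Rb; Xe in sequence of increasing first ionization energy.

Rb < Sr < Si < Br < Xe < Ne

Removing the outermost electron gets harder across a period and easier down a group.
Neither a single period nor a single group — weigh both effects.
Sr > Rb: both are in period 5; the period trend gives Sr the larger value.
Si > Sr: both effects reinforce here, so Si is clearly the higher of the two.
Br > Si: the two effects oppose for this pair; the across-period effect wins (1140 vs 786 kJ/mol).
Xe > Br: period and group pull opposite ways; the across-period shift dominates (1170 vs 1140 kJ/mol).
Ne > Xe: Ne sits above Xe in group 18, so the down-group effect alone puts Ne higher.
For reference (kJ/mol): Ne 2081, Si 786, Br 1140, Rb 403, Sr 550, Xe 1170.
So from lowest to highest: Rb < Sr < Si < Br < Xe < Ne.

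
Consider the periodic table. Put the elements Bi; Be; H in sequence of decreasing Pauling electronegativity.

H, Bi, Be

H is in period 1, group 1; Be is in period 2, group 2; Bi is in period 6, group 15.
EN rises left→right (higher Z_eff, smaller atoms) and falls top→bottom (larger, more shielded atoms).
Here both period and group differ, so the two effects have to be weighed against each other.
Bi > Be: the two effects oppose for this pair; the across-period effect wins (2.02 vs 1.57).
H > Bi: the two effects oppose for this pair; the down-group effect wins (2.20 vs 2.02).
Approximate values (Pauling): H 2.20, Be 1.57, Bi 2.02.
So from highest to lowest: H > Bi > Be.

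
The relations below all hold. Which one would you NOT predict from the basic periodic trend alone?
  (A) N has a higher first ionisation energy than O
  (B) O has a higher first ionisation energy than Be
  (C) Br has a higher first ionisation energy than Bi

(A)

The general trend: first ionisation energy increases across a period and decreases down a group.
(A) N (period 2, group 15) vs O (period 2, group 16): the stated order contradicts the simple trend.
(B) O (period 2, group 16) vs Be (period 2, group 2): the stated order agrees with the simple trend.
(C) Br (period 4, group 17) vs Bi (period 6, group 15): the stated order agrees with the simple trend.
The exception is (A): pairing an electron in O's 2p⁴ costs repulsion energy, so O ionizes more easily than half-filled N (2p³).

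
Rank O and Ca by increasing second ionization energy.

Ca < O

Consider each +1 ion: O⁺ still has 5 valence electrons; Ca⁺ still has 1 valence electron.
All are still removing valence electrons, so compare the +1 ions as you would atoms: IE_2 generally rises across a period (higher Z_eff) and falls down a group (larger shell), subject to the usual subshell exceptions.
Valence configurations: O⁺ [He]2s²2p³, Ca⁺ [Ar]4s¹.
The numbers (kJ/mol): O 3388, Ca 1145.
Overall IE_2 order: Ca < O.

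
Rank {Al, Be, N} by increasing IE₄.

N, Al, Be

IE_4 is the cost of taking one more electron from the +3 cation: Al³⁺ is the bare [Ne] core; Be³⁺ is already 1 electron into the core; N³⁺ still has 2 valence electrons.
Pulling an electron out of a noble-gas core costs far more than removing a remaining valence electron, so Al and Be sit at the high end of IE_4.
Tabulated IE_4 (kJ/mol): Al 11577, Be 21007, N 7475.
Putting it together, IE_4: N < Al < Be.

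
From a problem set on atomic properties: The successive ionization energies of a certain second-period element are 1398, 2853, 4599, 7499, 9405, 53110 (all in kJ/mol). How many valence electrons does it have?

5

Look for the largest jump between consecutive ionization energies: IE6/IE5 ≈ 5.6, far larger than any earlier ratio.
That jump marks the point where a core electron is being removed. So the atom has 5 valence electrons.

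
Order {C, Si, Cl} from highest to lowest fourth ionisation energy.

C > Cl > Si

Consider each +3 ion: C³⁺ still has 1 valence electron; Si³⁺ still has 1 valence electron; Cl³⁺ still has 4 valence electrons.
All are still removing valence electrons, so compare the +3 ions as you would atoms: IE_4 generally rises across a period (higher Z_eff) and falls down a group (larger shell), subject to the usual subshell exceptions.
Valence configurations: C³⁺ [He]2s¹, Si³⁺ [Ne]3s¹, Cl³⁺ [Ne]3s²3p².
The numbers (kJ/mol): C 6223, Si 4356, Cl 5159.
Overall IE_4 order: Si < Cl < C.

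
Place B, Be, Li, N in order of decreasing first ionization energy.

N, Be, B, Li

Li is in period 2, group 1; Be is in period 2, group 2; B is in period 2, group 13; N is in period 2, group 15.
IE₁ increases left→right with effective nuclear charge and decreases top→bottom as the valence shell moves farther out.
All lie in period 2; the across-period trend (first ionization energy increases left to right) applies, with the exception below.
Note the exception: Be has a higher first ionization energy than B, contrary to the simple trend — removing B's lone 2p electron is easier than breaking Be's filled 2s².
Approximate values (kJ/mol): Li 520, Be 900, B 801, N 1402.
So from highest to lowest: N > Be > B > Li.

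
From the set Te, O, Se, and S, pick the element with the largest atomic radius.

Te

O is in period 2, group 16; S is in period 3, group 16; Se is in period 4, group 16; Te is in period 5, group 16.
Moving right in a period, electrons are added to the same shell under a stronger nuclear pull, so atoms get smaller; moving down, a new shell is opened and atoms get larger.
All are in group 16, so atomic radius increases down the group.
The largest atomic radius among these belongs to Te.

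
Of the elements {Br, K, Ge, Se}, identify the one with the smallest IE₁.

Removing the outermost electron gets harder across a period and easier down a group.
All lie in period 4, so first ionization energy increases left to right.
The smallest IE₁ among these belongs to K.

K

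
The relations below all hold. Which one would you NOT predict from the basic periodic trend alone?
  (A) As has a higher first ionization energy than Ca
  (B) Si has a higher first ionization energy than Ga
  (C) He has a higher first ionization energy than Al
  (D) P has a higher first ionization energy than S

The general trend: first ionization energy increases across a period and decreases down a group.
(A) As (period 4, group 15) vs Ca (period 4, group 2): the stated order agrees with the simple trend.
(B) Si (period 3, group 14) vs Ga (period 4, group 13): the stated order agrees with the simple trend.
(C) He (period 1, group 18) vs Al (period 3, group 13): the stated order agrees with the simple trend.
(D) P (period 3, group 15) vs S (period 3, group 16): the stated order contradicts the simple trend.
The exception is (D): S (3p⁴) ionizes more easily than half-filled P (3p³) because the paired 3p electron in S is pushed out by e⁻–e⁻ repulsion.

(D)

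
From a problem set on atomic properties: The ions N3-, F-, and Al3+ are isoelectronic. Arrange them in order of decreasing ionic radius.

N3-, F-, Al3+

All of these have 10 electrons, so size is governed by nuclear charge alone: the more protons, the stronger the pull on the same electron cloud, and the smaller the ion.
Nuclear charges: Al3+ (Z=13), F- (Z=9), N3- (Z=7).
Largest to smallest: N3- > F- > Al3+.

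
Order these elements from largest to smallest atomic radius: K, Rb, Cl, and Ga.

Radius decreases left→right (rising Z_eff, same n) and increases top→bottom (higher n).
These span different periods and groups, so the two trends combine.
Ga > Cl: both effects reinforce here, so Ga is clearly the larger of the two.
K > Ga: K lies to the left of Ga in period 4, so the across-period effect alone puts K larger.
Rb > K: Rb sits below K in group 1, so the down-group effect alone puts Rb larger.
For reference (pm): Cl 99, K 196, Ga 124, Rb 210.
So from largest to smallest: Rb > K > Ga > Cl.

Rb > K > Ga > Cl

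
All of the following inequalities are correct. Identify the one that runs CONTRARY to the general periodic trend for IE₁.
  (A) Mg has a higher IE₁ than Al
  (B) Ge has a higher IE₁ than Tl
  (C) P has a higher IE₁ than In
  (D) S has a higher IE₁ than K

(A)

The general trend: IE₁ increases across a period and decreases down a group.
(A) Mg (period 3, group 2) vs Al (period 3, group 13): the stated order contradicts the simple trend.
(B) Ge (period 4, group 14) vs Tl (period 6, group 13): the stated order agrees with the simple trend.
(C) P (period 3, group 15) vs In (period 5, group 13): the stated order agrees with the simple trend.
(D) S (period 3, group 16) vs K (period 4, group 1): the stated order agrees with the simple trend.
The exception is (A): Al's single 3p electron is easier to remove than one from Mg's filled 3s².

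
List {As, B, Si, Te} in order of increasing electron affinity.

B is in period 2, group 13; Si is in period 3, group 14; As is in period 4, group 15; Te is in period 5, group 16.
Adding an electron releases more energy for atoms nearer the top right (short of the noble gases).
These sit on a diagonal, where the across-period and down-group effects partly cancel.
As > B: period and group pull opposite ways; the across-period shift dominates (78 vs 27 kJ/mol).
Si > As: the two effects oppose for this pair; the down-group effect wins (134 vs 78 kJ/mol).
Te > Si: period and group pull opposite ways; the across-period shift dominates (190 vs 134 kJ/mol).
Tabulated electron affinity (kJ/mol): B 27, Si 134, As 78, Te 190.
So from lowest to highest: B < As < Si < Te.

B < As < Si < Te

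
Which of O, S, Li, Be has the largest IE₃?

After 2 electrons have been removed, what remains? O²⁺ still has 4 valence electrons; S²⁺ still has 4 valence electrons; Li²⁺ is already 1 electron into the core; Be²⁺ is the bare [He] core.
Core electrons are held far more tightly than valence electrons, so Li and Be top the IE_3 order.
Valence configurations: O²⁺ [He]2s²2p², S²⁺ [Ne]3s²3p².
Approximate IE_3 values (kJ/mol): O 5300, S 3357, Li 11815, Be 14849.
Putting it together, IE_3: S < O < Li < Be.

Be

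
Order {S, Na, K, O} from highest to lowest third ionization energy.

Na, O, K, S

Consider each +2 ion: S²⁺ still has 4 valence electrons; Na²⁺ is already 1 electron into the core; K²⁺ is already 1 electron into the core; O²⁺ still has 4 valence electrons.
Usually core removal costs more than valence removal, but here the competition is close: a tightly held n=2 valence electron can cost more to remove than an n=3 core electron, so the actual values have to decide it.
Valence configurations: S²⁺ [Ne]3s²3p², O²⁺ [He]2s²2p².
Tabulated IE_3 (kJ/mol): S 3357, Na 6910, K 4420, O 5300.
So the third ionization energies run S < K < O < Na.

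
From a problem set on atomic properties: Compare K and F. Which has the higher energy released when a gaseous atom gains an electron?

Adding an electron releases more energy for atoms nearer the top right (short of the noble gases).
Neither a single period nor a single group — weigh both effects.
F > K: relative to K, both the across-period and down-group shifts push F's electron affinity up.
Tabulated electron affinity (kJ/mol): F 328, K 48.
So F has the higher energy released when a gaseous atom gains an electron (F > K).

F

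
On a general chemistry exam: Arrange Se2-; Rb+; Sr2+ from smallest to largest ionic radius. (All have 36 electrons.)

Sr2+, Rb+, Se2-

All of these have 36 electrons, so size is governed by nuclear charge alone: the more protons, the stronger the pull on the same electron cloud, and the smaller the ion.
Nuclear charges: Sr2+ (Z=38), Rb+ (Z=37), Se2- (Z=34).
Smallest to largest: Sr2+ < Rb+ < Se2-.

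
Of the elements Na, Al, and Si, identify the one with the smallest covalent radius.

Na is in period 3, group 1; Al is in period 3, group 13; Si is in period 3, group 14.
Across a period the added protons contract the valence shell; down a group each new principal shell makes the atom larger.
All lie in period 3, so atomic radius increases right to left.
The smallest covalent radius among these belongs to Si.

Si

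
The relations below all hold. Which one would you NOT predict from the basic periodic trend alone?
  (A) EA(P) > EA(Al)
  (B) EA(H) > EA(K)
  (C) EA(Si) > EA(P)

(C)

The general trend: electron affinity increases across a period and decreases down a group.
(A) P (period 3, group 15) vs Al (period 3, group 13): the stated order agrees with the simple trend.
(B) H (period 1, group 1) vs K (period 4, group 1): the stated order agrees with the simple trend.
(C) Si (period 3, group 14) vs P (period 3, group 15): the stated order contradicts the simple trend.
The exception is (C): adding an electron to P's half-filled 3p³ is unfavourable, so Si (3p²) has the more exothermic EA.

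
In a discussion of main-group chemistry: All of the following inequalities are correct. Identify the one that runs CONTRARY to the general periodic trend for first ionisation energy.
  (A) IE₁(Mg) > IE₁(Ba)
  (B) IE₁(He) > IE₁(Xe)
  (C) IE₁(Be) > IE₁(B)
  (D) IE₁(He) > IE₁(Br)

The general trend: first ionisation energy increases across a period and decreases down a group.
(A) Mg (period 3, group 2) vs Ba (period 6, group 2): the stated order agrees with the simple trend.
(B) He (period 1, group 18) vs Xe (period 5, group 18): the stated order agrees with the simple trend.
(C) Be (period 2, group 2) vs B (period 2, group 13): the stated order contradicts the simple trend.
(D) He (period 1, group 18) vs Br (period 4, group 17): the stated order agrees with the simple trend.
The exception is (C): removing B's lone 2p electron is easier than breaking Be's filled 2s².

(C)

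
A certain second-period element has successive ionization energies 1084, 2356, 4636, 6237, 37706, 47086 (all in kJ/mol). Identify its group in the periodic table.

Group 14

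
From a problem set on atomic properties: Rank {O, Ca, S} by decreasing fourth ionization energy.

After 3 electrons have been removed, what remains? O³⁺ still has 3 valence electrons; Ca³⁺ is already 1 electron into the core; S³⁺ still has 3 valence electrons.
Usually core removal costs more than valence removal, but here the competition is close: a tightly held n=2 valence electron can cost more to remove than an n=3 core electron, so the actual values have to decide it.
Valence configurations: O³⁺ [He]2s²2p¹, S³⁺ [Ne]3s²3p¹.
Tabulated IE_4 (kJ/mol): O 7469, Ca 6491, S 4556.
So the fourth ionization energies run S < Ca < O.

O > Ca > S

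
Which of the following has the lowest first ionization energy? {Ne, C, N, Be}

First ionization energy rises across a period (greater Z_eff holds electrons more tightly) and falls down a group (valence electrons are farther from the nucleus).
All lie in period 2, so first ionization energy increases left to right.
The lowest first ionization energy among these belongs to Be.

Be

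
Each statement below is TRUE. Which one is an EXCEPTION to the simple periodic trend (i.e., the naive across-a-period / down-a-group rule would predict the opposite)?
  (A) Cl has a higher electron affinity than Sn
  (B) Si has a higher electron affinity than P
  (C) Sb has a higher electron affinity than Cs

(B)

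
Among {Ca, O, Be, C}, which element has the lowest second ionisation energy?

Ca

Consider each +1 ion: Ca⁺ still has 1 valence electron; O⁺ still has 5 valence electrons; Be⁺ still has 1 valence electron; C⁺ still has 3 valence electrons.
All are still removing valence electrons, so compare the +1 ions as you would atoms: IE_2 generally rises across a period (higher Z_eff) and falls down a group (larger shell), subject to the usual subshell exceptions.
Valence configurations: Ca⁺ [Ar]4s¹, O⁺ [He]2s²2p³, Be⁺ [He]2s¹, C⁺ [He]2s²2p¹.
Approximate IE_2 values (kJ/mol): Ca 1145, O 3388, Be 1757, C 2353.
Putting it together, IE_2: Ca < Be < C < O.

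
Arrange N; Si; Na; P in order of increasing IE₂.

The second ionization energy removes an electron from the +1 ion. For each element: N⁺ still has 4 valence electrons; Si⁺ still has 3 valence electrons; Na⁺ is the bare [Ne] core; P⁺ still has 4 valence electrons.
Breaking into a closed-shell core is much more expensive than removing a leftover valence electron — Na has the largest IE_2 here.
Valence configurations: N⁺ [He]2s²2p², Si⁺ [Ne]3s²3p¹, P⁺ [Ne]3s²3p².
Tabulated IE_2 (kJ/mol): N 2856, Si 1577, Na 4562, P 1907.
Hence IE_2: Si < P < N < Na.

Si < P < N < Na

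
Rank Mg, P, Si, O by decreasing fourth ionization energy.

The fourth ionization energy removes an electron from the +3 ion. For each element: Mg³⁺ is already 1 electron into the core; P³⁺ still has 2 valence electrons; Si³⁺ still has 1 valence electron; O³⁺ still has 3 valence electrons.
Core electrons are held far more tightly than valence electrons, so Mg tops the IE_4 order.
Valence configurations: P³⁺ [Ne]3s², Si³⁺ [Ne]3s¹, O³⁺ [He]2s²2p¹.
Tabulated IE_4 (kJ/mol): Mg 10543, P 4964, Si 4356, O 7469.
Overall IE_4 order: Si < P < O < Mg.

Mg > O > P > Si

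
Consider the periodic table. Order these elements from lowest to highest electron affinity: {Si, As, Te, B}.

B < As < Si < Te

B is in period 2, group 13; Si is in period 3, group 14; As is in period 4, group 15; Te is in period 5, group 16.
Adding an electron releases more energy for atoms nearer the top right (short of the noble gases).
A diagonal step moves right (one effect) and down (the opposite effect) at once.
As > B: period and group pull opposite ways; the across-period shift dominates (78 vs 27 kJ/mol).
Si > As: period and group pull opposite ways; the down-group shift dominates (134 vs 78 kJ/mol).
Te > Si: the two effects oppose for this pair; the across-period effect wins (190 vs 134 kJ/mol).
For reference (kJ/mol): B 27, Si 134, As 78, Te 190.
So from lowest to highest: B < As < Si < Te.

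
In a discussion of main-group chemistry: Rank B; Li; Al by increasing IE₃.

Al, B, Li

The third ionization energy removes an electron from the +2 ion. For each element: B²⁺ still has 1 valence electron; Li²⁺ is already 1 electron into the core; Al²⁺ still has 1 valence electron.
Core electrons are held far more tightly than valence electrons, so Li tops the IE_3 order.
Valence configurations: B²⁺ [He]2s¹, Al²⁺ [Ne]3s¹.
Tabulated IE_3 (kJ/mol): B 3660, Li 11815, Al 2745.
So the third ionization energies run Al < B < Li.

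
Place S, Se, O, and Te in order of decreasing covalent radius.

Te, Se, S, O

O is in period 2, group 16; S is in period 3, group 16; Se is in period 4, group 16; Te is in period 5, group 16.
Across a period the added protons contract the valence shell; down a group each new principal shell makes the atom larger.
All are in group 16, so atomic radius increases down the group.
So from largest to smallest: Te > Se > S > O.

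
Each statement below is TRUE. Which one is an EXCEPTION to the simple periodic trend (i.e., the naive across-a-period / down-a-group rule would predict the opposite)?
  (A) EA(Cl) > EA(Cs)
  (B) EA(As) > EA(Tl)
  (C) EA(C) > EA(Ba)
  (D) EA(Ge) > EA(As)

The general trend: electron affinity increases across a period and decreases down a group.
(A) Cl (period 3, group 17) vs Cs (period 6, group 1): the stated order agrees with the simple trend.
(B) As (period 4, group 15) vs Tl (period 6, group 13): the stated order agrees with the simple trend.
(C) C (period 2, group 14) vs Ba (period 6, group 2): the stated order agrees with the simple trend.
(D) Ge (period 4, group 14) vs As (period 4, group 15): the stated order contradicts the simple trend.
The exception is (D): adding an electron to As's half-filled 4p³ is unfavourable, so Ge (4p²) has the more exothermic EA.

(D)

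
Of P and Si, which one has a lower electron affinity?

P

Si is in period 3, group 14; P is in period 3, group 15.
Adding an electron releases more energy for atoms nearer the top right (short of the noble gases).
All lie in period 3; the across-period trend (electron affinity increases left to right) applies, with the exception below.
Note the exception: Si has a higher electron affinity than P, contrary to the simple trend — adding an electron to P's half-filled 3p³ is unfavourable, so Si (3p²) has the more exothermic EA.
Tabulated electron affinity (kJ/mol): Si 134, P 72.
So P has the lower electron affinity (P < Si).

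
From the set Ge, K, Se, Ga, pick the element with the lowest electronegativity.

K is in period 4, group 1; Ga is in period 4, group 13; Ge is in period 4, group 14; Se is in period 4, group 16.
EN rises left→right (higher Z_eff, smaller atoms) and falls top→bottom (larger, more shielded atoms).
All lie in period 4, so electronegativity increases left to right.
The lowest electronegativity among these belongs to K.

K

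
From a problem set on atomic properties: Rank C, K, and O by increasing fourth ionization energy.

K, C, O

After 3 electrons have been removed, what remains? C³⁺ still has 1 valence electron; K³⁺ is already 2 electrons into the core; O³⁺ still has 3 valence electrons.
Usually core removal costs more than valence removal, but here the competition is close: a tightly held n=2 valence electron can cost more to remove than an n=3 core electron, so the actual values have to decide it.
Valence configurations: C³⁺ [He]2s¹, O³⁺ [He]2s²2p¹.
Approximate IE_4 values (kJ/mol): C 6223, K 5877, O 7469.
Overall IE_4 order: K < C < O.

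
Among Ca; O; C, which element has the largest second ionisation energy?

Consider each +1 ion: Ca⁺ still has 1 valence electron; O⁺ still has 5 valence electrons; C⁺ still has 3 valence electrons.
All are still removing valence electrons, so compare the +1 ions as you would atoms: IE_2 generally rises across a period (higher Z_eff) and falls down a group (larger shell), subject to the usual subshell exceptions.
Valence configurations: Ca⁺ [Ar]4s¹, O⁺ [He]2s²2p³, C⁺ [He]2s²2p¹.
Tabulated IE_2 (kJ/mol): Ca 1145, O 3388, C 2353.
Overall IE_2 order: Ca < C < O.

O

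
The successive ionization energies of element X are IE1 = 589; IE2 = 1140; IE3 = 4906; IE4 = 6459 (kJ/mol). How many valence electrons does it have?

Look for the largest jump between consecutive ionization energies: IE3/IE2 ≈ 4.3, far larger than any earlier ratio.
That jump marks the point where a core electron is being removed. So the atom has 2 valence electrons.

2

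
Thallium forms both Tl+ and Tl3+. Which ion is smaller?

Both ions have Z = 81 protons, but Tl3+ has lost more electrons, so its remaining electrons feel a larger effective nuclear charge per electron and are pulled in more tightly.
Higher positive charge → smaller ion, so Tl+ > Tl3+.

Tl3+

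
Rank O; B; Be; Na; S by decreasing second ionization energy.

Na > O > B > S > Be

After 1 electron has been removed, what remains? O⁺ still has 5 valence electrons; B⁺ still has 2 valence electrons; Be⁺ still has 1 valence electron; Na⁺ is the bare [Ne] core; S⁺ still has 5 valence electrons.
Breaking into a closed-shell core is much more expensive than removing a leftover valence electron — Na has the largest IE_2 here.
Valence configurations: O⁺ [He]2s²2p³, B⁺ [He]2s², Be⁺ [He]2s¹, S⁺ [Ne]3s²3p³.
The numbers (kJ/mol): O 3388, B 2427, Be 1757, Na 4562, S 2252.
Hence IE_2: Be < S < B < O < Na.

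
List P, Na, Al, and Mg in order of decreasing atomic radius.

Na > Mg > Al > P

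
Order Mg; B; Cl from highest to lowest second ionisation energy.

B, Cl, Mg

After 1 electron has been removed, what remains? Mg⁺ still has 1 valence electron; B⁺ still has 2 valence electrons; Cl⁺ still has 6 valence electrons.
All are still removing valence electrons, so compare the +1 ions as you would atoms: IE_2 generally rises across a period (higher Z_eff) and falls down a group (larger shell), subject to the usual subshell exceptions.
Valence configurations: Mg⁺ [Ne]3s¹, B⁺ [He]2s², Cl⁺ [Ne]3s²3p⁴.
Approximate IE_2 values (kJ/mol): Mg 1451, B 2427, Cl 2298.
So the second ionization energies run Mg < Cl < B.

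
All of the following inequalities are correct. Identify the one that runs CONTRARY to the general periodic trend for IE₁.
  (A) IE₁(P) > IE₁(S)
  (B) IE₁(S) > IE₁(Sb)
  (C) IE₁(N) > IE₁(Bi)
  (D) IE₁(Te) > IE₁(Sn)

(A)

The general trend: IE₁ increases across a period and decreases down a group.
(A) P (period 3, group 15) vs S (period 3, group 16): the stated order contradicts the simple trend.
(B) S (period 3, group 16) vs Sb (period 5, group 15): the stated order agrees with the simple trend.
(C) N (period 2, group 15) vs Bi (period 6, group 15): the stated order agrees with the simple trend.
(D) Te (period 5, group 16) vs Sn (period 5, group 14): the stated order agrees with the simple trend.
The exception is (A): S (3p⁴) ionizes more easily than half-filled P (3p³) because the paired 3p electron in S is pushed out by e⁻–e⁻ repulsion.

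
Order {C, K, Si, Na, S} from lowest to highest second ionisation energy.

Si, S, C, K, Na

The second ionization energy removes an electron from the +1 ion. For each element: C⁺ still has 3 valence electrons; K⁺ is the bare [Ar] core; Si⁺ still has 3 valence electrons; Na⁺ is the bare [Ne] core; S⁺ still has 5 valence electrons.
Pulling an electron out of a noble-gas core costs far more than removing a remaining valence electron, so K and Na sit at the high end of IE_2.
Valence configurations: C⁺ [He]2s²2p¹, Si⁺ [Ne]3s²3p¹, S⁺ [Ne]3s²3p³.
Tabulated IE_2 (kJ/mol): C 2353, K 3052, Si 1577, Na 4562, S 2252.
Overall IE_2 order: Si < S < C < K < Na.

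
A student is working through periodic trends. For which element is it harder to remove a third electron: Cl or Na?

Na

IE_3 is the cost of taking one more electron from the +2 cation: Cl²⁺ still has 5 valence electrons; Na²⁺ is already 1 electron into the core.
Breaking into a closed-shell core is much more expensive than removing a leftover valence electron — Na has the largest IE_3 here.
The numbers (kJ/mol): Cl 3822, Na 6910.
Hence IE_3: Cl < Na.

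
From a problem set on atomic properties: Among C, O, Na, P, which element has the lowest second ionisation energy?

IE_2 is the cost of taking one more electron from the +1 cation: C⁺ still has 3 valence electrons; O⁺ still has 5 valence electrons; Na⁺ is the bare [Ne] core; P⁺ still has 4 valence electrons.
Core electrons are held far more tightly than valence electrons, so Na tops the IE_2 order.
Valence configurations: C⁺ [He]2s²2p¹, O⁺ [He]2s²2p³, P⁺ [Ne]3s²3p².
Tabulated IE_2 (kJ/mol): C 2353, O 3388, Na 4562, P 1907.
So the second ionization energies run P < C < O < Na.

P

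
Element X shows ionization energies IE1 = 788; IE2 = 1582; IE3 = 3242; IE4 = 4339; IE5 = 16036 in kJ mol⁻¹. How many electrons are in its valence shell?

Look for the largest jump between consecutive ionization energies: IE5/IE4 ≈ 3.7, far larger than any earlier ratio.
That jump marks the point where a core electron is being removed. So the atom has 4 valence electrons.

4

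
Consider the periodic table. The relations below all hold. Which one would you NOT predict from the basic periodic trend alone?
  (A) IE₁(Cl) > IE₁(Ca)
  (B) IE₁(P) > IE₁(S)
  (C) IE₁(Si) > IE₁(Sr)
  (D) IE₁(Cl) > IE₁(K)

(B)

The general trend: first ionisation energy increases across a period and decreases down a group.
(A) Cl (period 3, group 17) vs Ca (period 4, group 2): the stated order agrees with the simple trend.
(B) P (period 3, group 15) vs S (period 3, group 16): the stated order contradicts the simple trend.
(C) Si (period 3, group 14) vs Sr (period 5, group 2): the stated order agrees with the simple trend.
(D) Cl (period 3, group 17) vs K (period 4, group 1): the stated order agrees with the simple trend.
The exception is (B): S (3p⁴) ionizes more easily than half-filled P (3p³) because the paired 3p electron in S is pushed out by e⁻–e⁻ repulsion.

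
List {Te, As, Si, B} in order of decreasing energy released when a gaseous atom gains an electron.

B is in period 2, group 13; Si is in period 3, group 14; As is in period 4, group 15; Te is in period 5, group 16.
Electron affinity generally becomes more exothermic across a period toward the halogens and less exothermic down a group.
These sit on a diagonal, where the across-period and down-group effects partly cancel.
As > B: period and group pull opposite ways; the across-period shift dominates (78 vs 27 kJ/mol).
Si > As: the two effects oppose for this pair; the down-group effect wins (134 vs 78 kJ/mol).
Te > Si: period and group pull opposite ways; the across-period shift dominates (190 vs 134 kJ/mol).
For reference (kJ/mol): B 27, Si 134, As 78, Te 190.
So from highest to lowest: Te > Si > As > B.

Te > Si > As > B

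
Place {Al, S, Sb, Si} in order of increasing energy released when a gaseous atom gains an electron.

Al is in period 3, group 13; Si is in period 3, group 14; S is in period 3, group 16; Sb is in period 5, group 15.
EA tends to increase across a period and decrease down a group, though the pattern is less regular than for IE or radius.
Here both period and group differ, so the two effects have to be weighed against each other.
Sb > Al: the two effects oppose for this pair; the across-period effect wins (103 vs 42 kJ/mol).
Si > Sb: the two effects oppose for this pair; the down-group effect wins (134 vs 103 kJ/mol).
S > Si: both are in period 3; the period trend gives S the larger value.
For reference (kJ/mol): Al 42, Si 134, S 200, Sb 103.
So from lowest to highest: Al < Sb < Si < S.

Al < Sb < Si < S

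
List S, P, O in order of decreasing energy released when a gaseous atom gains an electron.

O is in period 2, group 16; P is in period 3, group 15; S is in period 3, group 16.
Atoms with high Z_eff and room in the valence shell (especially the halogens) have the most exothermic electron affinities.
Here both period and group differ, so the two effects have to be weighed against each other.
O > P: both effects reinforce here, so O is clearly the higher of the two.
S > O: this pair runs against the simple trend — see the exception note.
Note the exception: S has a higher electron affinity than O, contrary to the simple trend — the compact 2p subshell of O repels the added electron more than S's larger 3p does.
Approximate values (kJ/mol): O 141, P 72, S 200.
So from highest to lowest: S > O > P.

S > O > P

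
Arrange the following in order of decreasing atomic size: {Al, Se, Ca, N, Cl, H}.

Ca > Al > Se > Cl > N > H

H is in period 1, group 1; N is in period 2, group 15; Al is in period 3, group 13; Cl is in period 3, group 17; Ca is in period 4, group 2; Se is in period 4, group 16.
Atomic radius shrinks across a period as nuclear charge pulls the same shell inward, and grows down a group as new shells are added.
Neither a single period nor a single group — weigh both effects.
N > H: the two effects oppose for this pair; the down-group effect wins (71 vs 32 pm).
Cl > N: period and group pull opposite ways; the down-group shift dominates (99 vs 71 pm).
Se > Cl: both effects reinforce here, so Se is clearly the larger of the two.
Al > Se: period and group pull opposite ways; the across-period shift dominates (126 vs 116 pm).
Ca > Al: relative to Al, both the across-period and down-group shifts push Ca's atomic radius up.
For reference (pm): H 32, N 71, Al 126, Cl 99, Ca 171, Se 116.
So from largest to smallest: Ca > Al > Se > Cl > N > H.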